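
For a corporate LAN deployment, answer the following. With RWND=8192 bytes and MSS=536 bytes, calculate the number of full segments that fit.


Given: RWND = 8192 bytes, MSS = 536 bytes
Full segments = floor(RWND / MSS)
Full segments = floor(8192 / 536)
Full segments = floor(15.2836) = 15

15


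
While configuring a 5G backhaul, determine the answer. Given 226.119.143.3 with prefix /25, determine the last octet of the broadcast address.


Given: IP = 226.119.143.3, prefix = /25
Host bits = 32 - 25 = 7
Network last octet = 3 AND mask = 0
Host part size = 2^7 - 1 = 127
Broadcast last octet = 0 OR 127 = 127

127


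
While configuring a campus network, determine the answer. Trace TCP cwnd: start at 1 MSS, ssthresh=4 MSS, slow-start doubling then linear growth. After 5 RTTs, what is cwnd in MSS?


RTT 0: cwnd = 1 MSS (initial)
RTT 1: cwnd = 2 MSS (slow start, doubled)
RTT 2: cwnd = 4 MSS (slow start, doubled)
RTT 3: cwnd = 5 MSS (congestion avoidance, +1)
RTT 4: cwnd = 6 MSS (congestion avoidance, +1)
RTT 5: cwnd = 7 MSS (congestion avoidance, +1)

7


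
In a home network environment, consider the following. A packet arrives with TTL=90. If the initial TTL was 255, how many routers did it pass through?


Given: initial TTL = 255, received TTL = 90
Hops = initial TTL - received TTL
Hops = 255 - 90 = 165

165


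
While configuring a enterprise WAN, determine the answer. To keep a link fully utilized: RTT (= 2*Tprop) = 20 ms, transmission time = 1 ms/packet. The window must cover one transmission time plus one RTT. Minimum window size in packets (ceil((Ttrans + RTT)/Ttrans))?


Given: Ttrans = 1 ms, RTT = 20 ms (= 2 * Tprop, Tprop = 10 ms)
Time until first ACK returns = Ttrans + RTT = 1 + 20 = 21 ms
Need W * Ttrans >= Ttrans + RTT  ->  W >= (Ttrans + RTT) / Ttrans
(Ttrans + RTT) / Ttrans = 21 / 1 = 21
W_min = ceil(21) = 21

21


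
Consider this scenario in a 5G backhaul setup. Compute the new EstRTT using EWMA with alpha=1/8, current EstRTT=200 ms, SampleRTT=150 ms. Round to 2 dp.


Given: EstRTT = 200 ms, SampleRTT = 150 ms, alpha = 1/8
New EstRTT = (1 - alpha) * EstRTT + alpha * SampleRTT
(7/8) * 200 = 175
(1/8) * 150 = 18.75
New EstRTT = 175 + 18.75 = 193.75 ms -> 193.75 ms (2 dp)

193.75


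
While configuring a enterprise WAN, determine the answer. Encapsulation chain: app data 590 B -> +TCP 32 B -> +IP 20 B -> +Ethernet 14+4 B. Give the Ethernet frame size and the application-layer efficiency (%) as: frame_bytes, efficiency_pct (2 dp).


TCP segment = 590 + 32 = 622 B
IP packet = 622 + 20 = 642 B
Ethernet frame = 642 + 14 + 4 = 660 B
Efficiency = app / frame = 590 / 660 = 0.893939 = 89.3939% -> 89.39% (2 dp)

660, 89.39


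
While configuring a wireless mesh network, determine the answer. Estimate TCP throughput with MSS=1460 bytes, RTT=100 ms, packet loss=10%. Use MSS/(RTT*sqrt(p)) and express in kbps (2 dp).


Given: MSS = 1460 bytes, RTT = 100 ms, loss = 10%
RTT in seconds = 100 / 1000 = 0.1
Loss rate = 10% = 0.1
sqrt(loss) = sqrt(0.1) = 0.316227766017
Throughput (bytes/s) = 1460 / (0.1 * 0.316227766017) = 46169.2538
Throughput (kbps) = 46169.2538 * 8 / 1000 = 369.354031 -> 369.35 kbps (2 dp)

369.35


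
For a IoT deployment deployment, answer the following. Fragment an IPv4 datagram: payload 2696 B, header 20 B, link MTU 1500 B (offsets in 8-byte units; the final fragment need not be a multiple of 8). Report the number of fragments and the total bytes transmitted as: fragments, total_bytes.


Max data per non-final fragment = floor((MTU - header)/8)*8 = floor((1500 - 20)/8)*8 = floor(1480/8)*8 = 1480 B
Final fragment needs no 8-byte alignment: it can carry up to MTU - header = 1480 B
Non-final fragments needed = ceil((payload - 1480) / 1480) = ceil(1216/1480) = ceil(0.8216) = 1
Number of fragments = 1 + 1 = 2
Fragment sizes (data): 1 * 1480 B + 1216 B (last, 1216 <= 1480 OK)
Total bytes sent = payload + n_frags * header = 2696 + 2*20 = 2696 + 40 = 2736 B

2, 2736


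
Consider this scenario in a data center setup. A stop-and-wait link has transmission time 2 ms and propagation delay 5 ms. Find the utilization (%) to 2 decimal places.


Given: Ttrans = 2 ms, Tprop = 5 ms
RTT = 2 * Tprop = 2 * 5 = 10 ms
U = Ttrans / (Ttrans + RTT)
U = 2 / (2 + 10)
U = 2 / 12 = 0.166667
U% = 16.67%

16.67


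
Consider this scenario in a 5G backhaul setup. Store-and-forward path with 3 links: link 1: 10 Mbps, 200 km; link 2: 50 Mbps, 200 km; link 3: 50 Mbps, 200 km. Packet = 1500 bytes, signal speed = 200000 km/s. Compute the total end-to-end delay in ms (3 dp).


Packet = 1500 bytes = 12000 bits. Store-and-forward: sum (t_trans + t_prop) per link.
Link 1: t_trans = 12000/(10*10^6) s = 1.2000 ms; t_prop = 200/200000 s = 1.0000 ms; subtotal = 2.2000 ms
Link 2: t_trans = 12000/(50*10^6) s = 0.2400 ms; t_prop = 200/200000 s = 1.0000 ms; subtotal = 1.2400 ms
Link 3: t_trans = 12000/(50*10^6) s = 0.2400 ms; t_prop = 200/200000 s = 1.0000 ms; subtotal = 1.2400 ms
End-to-end = 2.2000 + 1.2400 + 1.2400 = 4.6800 ms -> 4.680 ms (3 dp)

4.680


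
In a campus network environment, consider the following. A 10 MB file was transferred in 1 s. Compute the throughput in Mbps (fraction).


Given: file = 10 MB, time = 1 s
File in Mb = 10 * 8 = 80 Mb
Throughput = 80 / 1 Mbps
Throughput = 80 Mbps

80


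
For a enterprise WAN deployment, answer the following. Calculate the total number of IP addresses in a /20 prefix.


Given: CIDR prefix /20
Host bits = 32 - 20 = 12
Total addresses = 2^12 = 4096

4096


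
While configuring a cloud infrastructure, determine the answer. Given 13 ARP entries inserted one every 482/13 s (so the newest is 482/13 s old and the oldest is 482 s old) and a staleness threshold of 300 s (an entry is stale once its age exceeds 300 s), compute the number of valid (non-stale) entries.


Ages are k * 482/13 s for k = 1..13 (spacing = 37.0769 s).
Entry k is valid iff k * 482/13 <= 300 iff k <= 13 * 300 / 482 = 8.0913
n_valid = floor(8.0913) = 8
(n_stale = 13 - 8 = 5)

8


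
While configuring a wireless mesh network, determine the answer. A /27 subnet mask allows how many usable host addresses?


Given: subnet mask /27
Host bits = 32 - 27 = 5
Total addresses = 2^5 = 32
Usable hosts = 32 - 2 (network + broadcast) = 30

30


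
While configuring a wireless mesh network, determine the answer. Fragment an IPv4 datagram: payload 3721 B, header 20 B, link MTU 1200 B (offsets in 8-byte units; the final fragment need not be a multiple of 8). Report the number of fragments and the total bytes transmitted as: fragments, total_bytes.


Max data per non-final fragment = floor((MTU - header)/8)*8 = floor((1200 - 20)/8)*8 = floor(1180/8)*8 = 1176 B
Final fragment needs no 8-byte alignment: it can carry up to MTU - header = 1180 B
Non-final fragments needed = ceil((payload - 1180) / 1176) = ceil(2541/1176) = ceil(2.1607) = 3
Number of fragments = 3 + 1 = 4
Fragment sizes (data): 3 * 1176 B + 193 B (last, 193 <= 1180 OK)
Total bytes sent = payload + n_frags * header = 3721 + 4*20 = 3721 + 80 = 3801 B

4, 3801


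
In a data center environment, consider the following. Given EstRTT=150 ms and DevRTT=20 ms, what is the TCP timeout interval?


Given: EstRTT = 150 ms, DevRTT = 20 ms
Timeout = EstRTT + 4 * DevRTT
4 * DevRTT = 4 * 20 = 80
Timeout = 150 + 80 = 230 ms

230


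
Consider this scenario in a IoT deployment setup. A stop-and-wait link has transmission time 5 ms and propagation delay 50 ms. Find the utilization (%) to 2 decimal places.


Given: Ttrans = 5 ms, Tprop = 50 ms
RTT = 2 * Tprop = 2 * 50 = 100 ms
U = Ttrans / (Ttrans + RTT)
U = 5 / (5 + 100)
U = 5 / 105 = 0.047619
U% = 4.76%

4.76


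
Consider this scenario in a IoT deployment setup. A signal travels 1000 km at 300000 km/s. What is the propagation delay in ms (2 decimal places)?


Given: distance = 1000 km, speed = 300000 km/s
Delay = distance / speed = 1000 / 300000 seconds
Delay in ms = 1000 * 1000 / 300000
Delay = 3.3333 ms
Rounded to 2 dp = 3.33 ms

3.33


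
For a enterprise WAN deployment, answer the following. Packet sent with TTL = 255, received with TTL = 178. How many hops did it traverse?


Given: initial TTL = 255, received TTL = 178
Hops = initial TTL - received TTL
Hops = 255 - 178 = 77

77


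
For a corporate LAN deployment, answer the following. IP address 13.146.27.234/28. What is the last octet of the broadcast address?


Given: IP = 13.146.27.234, prefix = /28
Host bits = 32 - 28 = 4
Network last octet = 234 AND mask = 224
Host part size = 2^4 - 1 = 15
Broadcast last octet = 224 OR 15 = 239

239


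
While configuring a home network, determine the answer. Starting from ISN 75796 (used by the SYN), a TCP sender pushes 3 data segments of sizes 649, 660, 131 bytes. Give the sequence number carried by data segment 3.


The SYN occupies sequence number ISN = 75796, so the first data byte is ISN + 1 = 75797.
SEQ of data segment i = (ISN + 1) + sum of payload sizes of segments 1..i-1.
Segment 1: SEQ = 75797, payload = 649 bytes
Segment 2: SEQ = 76446, payload = 660 bytes
Segment 3: SEQ = 77106, payload = 131 bytes
SEQ of segment 3 = 75797 + 649 + 660 = 77106

77106


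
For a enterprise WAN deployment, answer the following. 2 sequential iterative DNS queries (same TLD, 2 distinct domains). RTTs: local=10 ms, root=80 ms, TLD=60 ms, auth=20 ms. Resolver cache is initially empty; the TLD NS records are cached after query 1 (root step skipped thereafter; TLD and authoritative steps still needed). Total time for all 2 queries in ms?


Lookup 1 (cold cache): local + root + TLD + auth = 10 + 80 + 60 + 20 = 170 ms
Lookups 2..2 (TLD NS cached -> skip root; new domain -> still ask TLD and auth): local + TLD + auth = 10 + 60 + 20 = 90 ms each
Remaining 1 lookups: 1 * 90 = 90 ms
Total = 170 + 90 = 260 ms

260


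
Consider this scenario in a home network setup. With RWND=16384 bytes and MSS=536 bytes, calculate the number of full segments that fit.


Given: RWND = 16384 bytes, MSS = 536 bytes
Full segments = floor(RWND / MSS)
Full segments = floor(16384 / 536)
Full segments = floor(30.5672) = 30

30


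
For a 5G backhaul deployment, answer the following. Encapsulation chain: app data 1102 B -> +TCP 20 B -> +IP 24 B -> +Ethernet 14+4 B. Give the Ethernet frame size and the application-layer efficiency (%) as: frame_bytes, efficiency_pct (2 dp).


TCP segment = 1102 + 20 = 1122 B
IP packet = 1122 + 24 = 1146 B
Ethernet frame = 1146 + 14 + 4 = 1164 B
Efficiency = app / frame = 1102 / 1164 = 0.946735 = 94.6735% -> 94.67% (2 dp)

1164, 94.67


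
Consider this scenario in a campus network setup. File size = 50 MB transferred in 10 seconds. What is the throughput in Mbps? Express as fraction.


Given: file = 50 MB, time = 10 s
File in Mb = 50 * 8 = 400 Mb
Throughput = 400 / 10 Mbps
Throughput = 40 Mbps

40


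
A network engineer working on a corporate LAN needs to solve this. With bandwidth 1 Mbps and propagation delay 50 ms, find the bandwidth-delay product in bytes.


Given: bandwidth = 1 Mbps, delay = 50 ms
BDP in bits = 1 * 10^6 * 50 / 1000
BDP in bits = 50000
BDP in bytes = 50000 / 8 = 6250

6250


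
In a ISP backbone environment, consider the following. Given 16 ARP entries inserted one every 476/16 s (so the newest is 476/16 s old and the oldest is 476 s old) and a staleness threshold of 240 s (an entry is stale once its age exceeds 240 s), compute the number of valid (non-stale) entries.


Ages are k * 476/16 s for k = 1..16 (spacing = 29.7500 s).
Entry k is valid iff k * 476/16 <= 240 iff k <= 16 * 240 / 476 = 8.0672
n_valid = floor(8.0672) = 8
(n_stale = 16 - 8 = 8)

8


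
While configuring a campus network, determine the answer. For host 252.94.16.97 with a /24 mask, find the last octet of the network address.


Given: IP = 252.94.16.97, prefix = /24
Subnet mask = 255.255.255.0
Last octet of IP: 97
Last octet of mask: 0
Network last octet = 97 AND 0 = 0

0


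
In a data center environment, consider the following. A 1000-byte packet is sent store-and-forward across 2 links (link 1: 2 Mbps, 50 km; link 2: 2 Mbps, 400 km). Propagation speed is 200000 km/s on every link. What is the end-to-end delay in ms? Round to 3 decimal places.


Packet = 1000 bytes = 8000 bits. Store-and-forward: sum (t_trans + t_prop) per link.
Link 1: t_trans = 8000/(2*10^6) s = 4.0000 ms; t_prop = 50/200000 s = 0.2500 ms; subtotal = 4.2500 ms
Link 2: t_trans = 8000/(2*10^6) s = 4.0000 ms; t_prop = 400/200000 s = 2.0000 ms; subtotal = 6.0000 ms
End-to-end = 4.2500 + 6.0000 = 10.2500 ms -> 10.250 ms (3 dp)

10.250


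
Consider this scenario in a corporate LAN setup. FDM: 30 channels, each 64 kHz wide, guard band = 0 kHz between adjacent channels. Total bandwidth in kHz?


Given: 30 channels, 64 kHz each, guard = 0 kHz
Channel bandwidth = 30 * 64 = 1920 kHz
Guard bands = 29 gaps * 0 kHz = 0 kHz
Total = 1920 + 0 = 1920 kHz

1920


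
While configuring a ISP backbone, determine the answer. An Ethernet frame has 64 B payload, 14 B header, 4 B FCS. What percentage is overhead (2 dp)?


Given: payload = 64 B, header = 14 B, trailer = 4 B
Overhead bytes = header + trailer = 14 + 4 = 18
Total frame = payload + overhead = 64 + 18 = 82
Overhead % = 18 / 82 * 100 = 21.9512% -> 21.95% (2 dp)

21.95


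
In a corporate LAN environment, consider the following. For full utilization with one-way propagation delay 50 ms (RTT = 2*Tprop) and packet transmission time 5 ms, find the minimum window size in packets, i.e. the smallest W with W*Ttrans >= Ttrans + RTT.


Given: Ttrans = 5 ms, RTT = 100 ms (= 2 * Tprop, Tprop = 50 ms)
Time until first ACK returns = Ttrans + RTT = 5 + 100 = 105 ms
Need W * Ttrans >= Ttrans + RTT  ->  W >= (Ttrans + RTT) / Ttrans
(Ttrans + RTT) / Ttrans = 105 / 5 = 21
W_min = ceil(21) = 21

21


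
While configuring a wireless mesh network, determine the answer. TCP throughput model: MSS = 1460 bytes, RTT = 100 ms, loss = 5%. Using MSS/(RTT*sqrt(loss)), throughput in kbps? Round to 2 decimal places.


Given: MSS = 1460 bytes, RTT = 100 ms, loss = 5%
RTT in seconds = 100 / 1000 = 0.1
Loss rate = 5% = 0.05
sqrt(loss) = sqrt(0.05) = 0.223606797750
Throughput (bytes/s) = 1460 / (0.1 * 0.223606797750) = 65293.1849
Throughput (kbps) = 65293.1849 * 8 / 1000 = 522.345480 -> 522.35 kbps (2 dp)

522.35


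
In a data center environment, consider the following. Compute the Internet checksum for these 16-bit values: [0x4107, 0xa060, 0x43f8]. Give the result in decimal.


Given words: [0x4107, 0xa060, 0x43f8]
Step 1: Sum all words
Raw sum = 16647 + 41056 + 17400 = 75103
Step 2: Fold carry: (9567 + 1) = 9568
One's complement = ~9568 & 0xFFFF = 55967

55967


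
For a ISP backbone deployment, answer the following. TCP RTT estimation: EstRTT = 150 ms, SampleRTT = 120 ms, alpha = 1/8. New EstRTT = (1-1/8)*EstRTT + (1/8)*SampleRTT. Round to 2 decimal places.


Given: EstRTT = 150 ms, SampleRTT = 120 ms, alpha = 1/8
New EstRTT = (1 - alpha) * EstRTT + alpha * SampleRTT
(7/8) * 150 = 131.25
(1/8) * 120 = 15
New EstRTT = 131.25 + 15 = 146.25 ms -> 146.25 ms (2 dp)

146.25


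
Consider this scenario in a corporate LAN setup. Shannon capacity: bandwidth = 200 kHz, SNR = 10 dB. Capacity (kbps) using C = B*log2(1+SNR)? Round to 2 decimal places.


Given: B = 200 kHz, SNR = 10 dB
SNR linear = 10^(10/10) = 10
1 + SNR = 11
log2(11) = 3.4594316186
C = 200 * 1000 * 3.4594316186 = 691886.3237 bps
C = 691.886324 kbps -> 691.89 kbps (2 dp)

691.89


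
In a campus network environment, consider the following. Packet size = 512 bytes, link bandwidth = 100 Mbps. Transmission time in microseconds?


Given: packet = 512 bytes, bandwidth = 100 Mbps
Packet in bits = 512 * 8 = 4096 bits
Bandwidth = 100 * 10^6 = 100000000 bps
Time = 4096 / 100000000 seconds
Time in us = 4096 * 10^6 / 100000000 = 40.96

40.96


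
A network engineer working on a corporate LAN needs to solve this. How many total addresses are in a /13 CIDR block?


Given: CIDR prefix /13
Host bits = 32 - 13 = 19
Total addresses = 2^19 = 524288

524288


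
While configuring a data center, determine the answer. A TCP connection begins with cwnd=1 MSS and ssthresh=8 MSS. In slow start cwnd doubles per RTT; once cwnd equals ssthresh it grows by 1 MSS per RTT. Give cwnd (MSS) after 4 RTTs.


RTT 0: cwnd = 1 MSS (initial)
RTT 1: cwnd = 2 MSS (slow start, doubled)
RTT 2: cwnd = 4 MSS (slow start, doubled)
RTT 3: cwnd = 8 MSS (slow start, doubled)
RTT 4: cwnd = 9 MSS (congestion avoidance, +1)

9


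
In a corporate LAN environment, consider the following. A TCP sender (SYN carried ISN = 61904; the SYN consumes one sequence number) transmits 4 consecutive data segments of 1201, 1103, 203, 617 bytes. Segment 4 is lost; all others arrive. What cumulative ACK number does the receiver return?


SYN uses sequence number 61904; first data byte = ISN + 1 = 61905.
Segment 1: SEQ = 61905, len = 1201 B, covers [61905, 63105]
Segment 2: SEQ = 63106, len = 1103 B, covers [63106, 64208]
Segment 3: SEQ = 64209, len = 203 B, covers [64209, 64411]
Segment 4: SEQ = 64412, len = 617 B, covers [64412, 65028] [LOST]
In-order data received: bytes [61905, 64411] (segments 1..3).
Segment 4 missing -> gap begins at byte 64412.
Cumulative ACK = next expected in-order byte = 61905 + 1201 + 1103 + 203 = 64412

64412


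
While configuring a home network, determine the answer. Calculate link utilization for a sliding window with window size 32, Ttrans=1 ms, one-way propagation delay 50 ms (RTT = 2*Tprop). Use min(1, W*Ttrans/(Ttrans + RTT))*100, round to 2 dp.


Given: W = 32, Ttrans = 1 ms, RTT = 100 ms (= 2 * Tprop, Tprop = 50 ms)
Cycle time = Ttrans + RTT = 1 + 100 = 101 ms (first packet sent until its ACK returns)
W * Ttrans = 32 * 1 = 32 ms of sending per cycle
W * Ttrans / (Ttrans + RTT) = 32 / 101 = 0.316832
U = min(1, 0.316832) = 0.316832
U% = 31.68%

31.68


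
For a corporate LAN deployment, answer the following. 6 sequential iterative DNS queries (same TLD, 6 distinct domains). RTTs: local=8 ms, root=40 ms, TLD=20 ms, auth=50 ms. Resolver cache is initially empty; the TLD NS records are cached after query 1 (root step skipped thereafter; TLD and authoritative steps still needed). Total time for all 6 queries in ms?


Lookup 1 (cold cache): local + root + TLD + auth = 8 + 40 + 20 + 50 = 118 ms
Lookups 2..6 (TLD NS cached -> skip root; new domain -> still ask TLD and auth): local + TLD + auth = 8 + 20 + 50 = 78 ms each
Remaining 5 lookups: 5 * 78 = 390 ms
Total = 118 + 390 = 508 ms

508


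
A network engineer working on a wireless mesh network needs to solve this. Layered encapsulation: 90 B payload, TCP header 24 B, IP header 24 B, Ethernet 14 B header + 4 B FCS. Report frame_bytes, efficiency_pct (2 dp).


TCP segment = 90 + 24 = 114 B
IP packet = 114 + 24 = 138 B
Ethernet frame = 138 + 14 + 4 = 156 B
Efficiency = app / frame = 90 / 156 = 0.576923 = 57.6923% -> 57.69% (2 dp)

156, 57.69


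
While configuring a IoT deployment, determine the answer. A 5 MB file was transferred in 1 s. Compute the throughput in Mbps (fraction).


Given: file = 5 MB, time = 1 s
File in Mb = 5 * 8 = 40 Mb
Throughput = 40 / 1 Mbps
Throughput = 40 Mbps

40


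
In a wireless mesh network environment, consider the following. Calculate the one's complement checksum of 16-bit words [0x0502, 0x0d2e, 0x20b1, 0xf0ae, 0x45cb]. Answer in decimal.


Given words: [0x0502, 0x0d2e, 0x20b1, 0xf0ae, 0x45cb]
Step 1: Sum all words
Raw sum = 1282 + 3374 + 8369 + 61614 + 17867 = 92506
Step 2: Fold carry: (26970 + 1) = 26971
One's complement = ~26971 & 0xFFFF = 38564

38564


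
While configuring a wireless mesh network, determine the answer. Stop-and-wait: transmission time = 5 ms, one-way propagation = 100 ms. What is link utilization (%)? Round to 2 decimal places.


Given: Ttrans = 5 ms, Tprop = 100 ms
RTT = 2 * Tprop = 2 * 100 = 200 ms
U = Ttrans / (Ttrans + RTT)
U = 5 / (5 + 200)
U = 5 / 205 = 0.02439
U% = 2.44%

2.44


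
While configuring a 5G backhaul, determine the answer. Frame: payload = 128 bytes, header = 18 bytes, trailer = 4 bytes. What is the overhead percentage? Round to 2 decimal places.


Given: payload = 128 B, header = 18 B, trailer = 4 B
Overhead bytes = header + trailer = 18 + 4 = 22
Total frame = payload + overhead = 128 + 22 = 150
Overhead % = 22 / 150 * 100 = 14.6667% -> 14.67% (2 dp)

14.67


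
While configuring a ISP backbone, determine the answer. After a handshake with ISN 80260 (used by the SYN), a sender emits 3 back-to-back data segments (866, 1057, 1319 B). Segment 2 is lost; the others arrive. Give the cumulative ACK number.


SYN uses sequence number 80260; first data byte = ISN + 1 = 80261.
Segment 1: SEQ = 80261, len = 866 B, covers [80261, 81126]
Segment 2: SEQ = 81127, len = 1057 B, covers [81127, 82183] [LOST]
Segment 3: SEQ = 82184, len = 1319 B, covers [82184, 83502]
In-order data received: bytes [80261, 81126] (segments 1..1).
Segment 2 missing -> gap begins at byte 81127; later segments buffered out of order.
Cumulative ACK = next expected in-order byte = 80261 + 866 = 81127

81127


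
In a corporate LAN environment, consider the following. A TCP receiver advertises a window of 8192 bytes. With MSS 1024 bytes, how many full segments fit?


Given: RWND = 8192 bytes, MSS = 1024 bytes
Full segments = floor(RWND / MSS)
Full segments = floor(8192 / 1024)
Full segments = floor(8.0) = 8

8


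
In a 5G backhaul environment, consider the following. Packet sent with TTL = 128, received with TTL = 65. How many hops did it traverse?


Given: initial TTL = 128, received TTL = 65
Hops = initial TTL - received TTL
Hops = 128 - 65 = 63

63


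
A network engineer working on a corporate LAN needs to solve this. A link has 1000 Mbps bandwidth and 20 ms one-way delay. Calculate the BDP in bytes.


Given: bandwidth = 1000 Mbps, delay = 20 ms
BDP in bits = 1000 * 10^6 * 20 / 1000
BDP in bits = 20000000
BDP in bytes = 20000000 / 8 = 2500000

2500000


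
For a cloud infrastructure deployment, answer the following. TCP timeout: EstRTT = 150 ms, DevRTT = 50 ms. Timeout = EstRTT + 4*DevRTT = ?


Given: EstRTT = 150 ms, DevRTT = 50 ms
Timeout = EstRTT + 4 * DevRTT
4 * DevRTT = 4 * 50 = 200
Timeout = 150 + 200 = 350 ms

350


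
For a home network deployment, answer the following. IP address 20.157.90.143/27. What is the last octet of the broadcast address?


Given: IP = 20.157.90.143, prefix = /27
Host bits = 32 - 27 = 5
Network last octet = 143 AND mask = 128
Host part size = 2^5 - 1 = 31
Broadcast last octet = 128 OR 31 = 159

159


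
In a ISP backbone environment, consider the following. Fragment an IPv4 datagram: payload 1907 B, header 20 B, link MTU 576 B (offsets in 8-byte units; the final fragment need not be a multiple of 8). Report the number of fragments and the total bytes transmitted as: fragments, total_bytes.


Max data per non-final fragment = floor((MTU - header)/8)*8 = floor((576 - 20)/8)*8 = floor(556/8)*8 = 552 B
Final fragment needs no 8-byte alignment: it can carry up to MTU - header = 556 B
Non-final fragments needed = ceil((payload - 556) / 552) = ceil(1351/552) = ceil(2.4475) = 3
Number of fragments = 3 + 1 = 4
Fragment sizes (data): 3 * 552 B + 251 B (last, 251 <= 556 OK)
Total bytes sent = payload + n_frags * header = 1907 + 4*20 = 1907 + 80 = 1987 B

4, 1987


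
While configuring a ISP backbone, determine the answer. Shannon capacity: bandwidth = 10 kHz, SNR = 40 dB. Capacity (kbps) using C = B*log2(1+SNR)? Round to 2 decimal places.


Given: B = 10 kHz, SNR = 40 dB
SNR linear = 10^(40/10) = 10000
1 + SNR = 10001
log2(10001) = 13.2878566418
C = 10 * 1000 * 13.2878566418 = 132878.5664 bps
C = 132.878566 kbps -> 132.88 kbps (2 dp)

132.88


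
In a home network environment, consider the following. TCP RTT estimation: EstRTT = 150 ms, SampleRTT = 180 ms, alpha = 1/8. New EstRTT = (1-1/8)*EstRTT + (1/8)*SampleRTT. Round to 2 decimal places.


Given: EstRTT = 150 ms, SampleRTT = 180 ms, alpha = 1/8
New EstRTT = (1 - alpha) * EstRTT + alpha * SampleRTT
(7/8) * 150 = 131.25
(1/8) * 180 = 22.5
New EstRTT = 131.25 + 22.5 = 153.75 ms -> 153.75 ms (2 dp)

153.75


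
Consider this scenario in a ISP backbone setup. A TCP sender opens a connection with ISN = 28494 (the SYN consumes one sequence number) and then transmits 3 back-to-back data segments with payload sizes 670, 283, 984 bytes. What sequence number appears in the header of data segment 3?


The SYN occupies sequence number ISN = 28494, so the first data byte is ISN + 1 = 28495.
SEQ of data segment i = (ISN + 1) + sum of payload sizes of segments 1..i-1.
Segment 1: SEQ = 28495, payload = 670 bytes
Segment 2: SEQ = 29165, payload = 283 bytes
Segment 3: SEQ = 29448, payload = 984 bytes
SEQ of segment 3 = 28495 + 670 + 283 = 29448

29448


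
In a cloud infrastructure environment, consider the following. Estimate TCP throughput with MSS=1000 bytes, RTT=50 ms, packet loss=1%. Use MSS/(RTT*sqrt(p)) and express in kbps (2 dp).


Given: MSS = 1000 bytes, RTT = 50 ms, loss = 1%
RTT in seconds = 50 / 1000 = 0.05
Loss rate = 1% = 0.01
sqrt(loss) = sqrt(0.01) = 0.1
Throughput (bytes/s) = 1000 / (0.05 * 0.1) = 200000.0000
Throughput (kbps) = 200000.0000 * 8 / 1000 = 1600.000000 -> 1600.00 kbps (2 dp)

1600.00


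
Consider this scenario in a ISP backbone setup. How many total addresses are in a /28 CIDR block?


Given: CIDR prefix /28
Host bits = 32 - 28 = 4
Total addresses = 2^4 = 16

16


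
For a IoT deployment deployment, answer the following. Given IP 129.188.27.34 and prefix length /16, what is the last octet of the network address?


Given: IP = 129.188.27.34, prefix = /16
Subnet mask = 255.255.0.0
Last octet of IP: 34
Last octet of mask: 0
Network last octet = 34 AND 0 = 0

0


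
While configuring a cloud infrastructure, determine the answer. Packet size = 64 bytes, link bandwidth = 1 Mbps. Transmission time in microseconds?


Given: packet = 64 bytes, bandwidth = 1 Mbps
Packet in bits = 64 * 8 = 512 bits
Bandwidth = 1 * 10^6 = 1000000 bps
Time = 512 / 1000000 seconds
Time in us = 512 * 10^6 / 1000000 = 512

512


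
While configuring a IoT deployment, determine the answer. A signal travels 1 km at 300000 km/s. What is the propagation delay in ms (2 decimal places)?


Given: distance = 1 km, speed = 300000 km/s
Delay = distance / speed = 1 / 300000 seconds
Delay in ms = 1 * 1000 / 300000
Delay = 0.0033 ms
Rounded to 2 dp = 0.00 ms

0.00


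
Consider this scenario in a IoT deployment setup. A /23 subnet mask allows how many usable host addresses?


Given: subnet mask /23
Host bits = 32 - 23 = 9
Total addresses = 2^9 = 512
Usable hosts = 512 - 2 (network + broadcast) = 510

510


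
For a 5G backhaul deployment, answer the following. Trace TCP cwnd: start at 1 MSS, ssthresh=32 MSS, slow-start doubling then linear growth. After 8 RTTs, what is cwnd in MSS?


RTT 0: cwnd = 1 MSS (initial)
RTT 1: cwnd = 2 MSS (slow start, doubled)
RTT 2: cwnd = 4 MSS (slow start, doubled)
RTT 3: cwnd = 8 MSS (slow start, doubled)
RTT 4: cwnd = 16 MSS (slow start, doubled)
RTT 5: cwnd = 32 MSS (slow start, doubled)
RTT 6: cwnd = 33 MSS (congestion avoidance, +1)
RTT 7: cwnd = 34 MSS (congestion avoidance, +1)
RTT 8: cwnd = 35 MSS (congestion avoidance, +1)

35


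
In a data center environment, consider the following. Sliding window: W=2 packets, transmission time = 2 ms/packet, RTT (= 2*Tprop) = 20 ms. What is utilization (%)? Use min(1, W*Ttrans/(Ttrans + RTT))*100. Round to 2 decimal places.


Given: W = 2, Ttrans = 2 ms, RTT = 20 ms (= 2 * Tprop, Tprop = 10 ms)
Cycle time = Ttrans + RTT = 2 + 20 = 22 ms (first packet sent until its ACK returns)
W * Ttrans = 2 * 2 = 4 ms of sending per cycle
W * Ttrans / (Ttrans + RTT) = 4 / 22 = 0.181818
U = min(1, 0.181818) = 0.181818
U% = 18.18%

18.18


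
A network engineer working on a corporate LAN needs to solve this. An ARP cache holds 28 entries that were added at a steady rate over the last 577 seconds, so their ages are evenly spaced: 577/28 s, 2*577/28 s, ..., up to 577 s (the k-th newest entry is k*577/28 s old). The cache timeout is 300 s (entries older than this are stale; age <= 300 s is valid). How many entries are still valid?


Ages are k * 577/28 s for k = 1..28 (spacing = 20.6071 s).
Entry k is valid iff k * 577/28 <= 300 iff k <= 28 * 300 / 577 = 14.5581
n_valid = floor(14.5581) = 14
(n_stale = 28 - 14 = 14)

14


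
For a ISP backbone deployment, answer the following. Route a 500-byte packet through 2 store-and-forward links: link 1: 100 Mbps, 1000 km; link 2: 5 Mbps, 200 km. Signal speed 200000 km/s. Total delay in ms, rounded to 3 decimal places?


Packet = 500 bytes = 4000 bits. Store-and-forward: sum (t_trans + t_prop) per link.
Link 1: t_trans = 4000/(100*10^6) s = 0.0400 ms; t_prop = 1000/200000 s = 5.0000 ms; subtotal = 5.0400 ms
Link 2: t_trans = 4000/(5*10^6) s = 0.8000 ms; t_prop = 200/200000 s = 1.0000 ms; subtotal = 1.8000 ms
End-to-end = 5.0400 + 1.8000 = 6.8400 ms -> 6.840 ms (3 dp)

6.840


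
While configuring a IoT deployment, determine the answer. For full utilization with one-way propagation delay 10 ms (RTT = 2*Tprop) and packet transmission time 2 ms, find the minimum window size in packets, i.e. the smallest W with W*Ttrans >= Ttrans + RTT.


Given: Ttrans = 2 ms, RTT = 20 ms (= 2 * Tprop, Tprop = 10 ms)
Time until first ACK returns = Ttrans + RTT = 2 + 20 = 22 ms
Need W * Ttrans >= Ttrans + RTT  ->  W >= (Ttrans + RTT) / Ttrans
(Ttrans + RTT) / Ttrans = 22 / 2 = 11
W_min = ceil(11) = 11

11


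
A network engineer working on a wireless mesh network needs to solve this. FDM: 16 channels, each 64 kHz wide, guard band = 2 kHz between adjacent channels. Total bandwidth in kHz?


Given: 16 channels, 64 kHz each, guard = 2 kHz
Channel bandwidth = 16 * 64 = 1024 kHz
Guard bands = 15 gaps * 2 kHz = 30 kHz
Total = 1024 + 30 = 1054 kHz

1054


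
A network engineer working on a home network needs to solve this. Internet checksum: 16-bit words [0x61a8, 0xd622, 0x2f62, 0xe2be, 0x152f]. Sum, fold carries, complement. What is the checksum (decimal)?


Given words: [0x61a8, 0xd622, 0x2f62, 0xe2be, 0x152f]
Step 1: Sum all words
Raw sum = 25000 + 54818 + 12130 + 58046 + 5423 = 155417
Step 2: Fold carry: (24345 + 2) = 24347
One's complement = ~24347 & 0xFFFF = 41188

41188


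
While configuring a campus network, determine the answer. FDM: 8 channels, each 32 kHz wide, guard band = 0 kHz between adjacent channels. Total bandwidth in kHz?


Given: 8 channels, 32 kHz each, guard = 0 kHz
Channel bandwidth = 8 * 32 = 256 kHz
Guard bands = 7 gaps * 0 kHz = 0 kHz
Total = 256 + 0 = 256 kHz

256


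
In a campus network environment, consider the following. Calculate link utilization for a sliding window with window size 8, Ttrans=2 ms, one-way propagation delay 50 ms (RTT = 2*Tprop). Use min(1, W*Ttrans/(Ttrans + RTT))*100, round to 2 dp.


Given: W = 8, Ttrans = 2 ms, RTT = 100 ms (= 2 * Tprop, Tprop = 50 ms)
Cycle time = Ttrans + RTT = 2 + 100 = 102 ms (first packet sent until its ACK returns)
W * Ttrans = 8 * 2 = 16 ms of sending per cycle
W * Ttrans / (Ttrans + RTT) = 16 / 102 = 0.156863
U = min(1, 0.156863) = 0.156863
U% = 15.69%

15.69


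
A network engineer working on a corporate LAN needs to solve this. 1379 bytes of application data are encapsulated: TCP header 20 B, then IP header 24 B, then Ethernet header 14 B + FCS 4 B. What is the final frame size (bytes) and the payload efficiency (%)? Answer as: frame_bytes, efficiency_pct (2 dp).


TCP segment = 1379 + 20 = 1399 B
IP packet = 1399 + 24 = 1423 B
Ethernet frame = 1423 + 14 + 4 = 1441 B
Efficiency = app / frame = 1379 / 1441 = 0.956974 = 95.6974% -> 95.70% (2 dp)

1441, 95.70


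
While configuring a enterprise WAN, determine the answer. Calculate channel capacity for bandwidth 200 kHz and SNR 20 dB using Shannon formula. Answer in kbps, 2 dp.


Given: B = 200 kHz, SNR = 20 dB
SNR linear = 10^(20/10) = 100
1 + SNR = 101
log2(101) = 6.6582114828
C = 200 * 1000 * 6.6582114828 = 1331642.2966 bps
C = 1331.642297 kbps -> 1331.64 kbps (2 dp)

1331.64


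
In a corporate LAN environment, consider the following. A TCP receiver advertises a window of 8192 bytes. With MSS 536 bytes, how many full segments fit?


Given: RWND = 8192 bytes, MSS = 536 bytes
Full segments = floor(RWND / MSS)
Full segments = floor(8192 / 536)
Full segments = floor(15.2836) = 15

15


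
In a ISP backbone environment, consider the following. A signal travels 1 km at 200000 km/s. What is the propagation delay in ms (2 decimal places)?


Given: distance = 1 km, speed = 200000 km/s
Delay = distance / speed = 1 / 200000 seconds
Delay in ms = 1 * 1000 / 200000
Delay = 0.0050 ms
Rounded to 2 dp = 0.01 ms

0.01


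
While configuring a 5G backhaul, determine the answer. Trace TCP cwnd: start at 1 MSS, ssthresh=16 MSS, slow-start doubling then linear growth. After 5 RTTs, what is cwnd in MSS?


RTT 0: cwnd = 1 MSS (initial)
RTT 1: cwnd = 2 MSS (slow start, doubled)
RTT 2: cwnd = 4 MSS (slow start, doubled)
RTT 3: cwnd = 8 MSS (slow start, doubled)
RTT 4: cwnd = 16 MSS (slow start, doubled)
RTT 5: cwnd = 17 MSS (congestion avoidance, +1)

17


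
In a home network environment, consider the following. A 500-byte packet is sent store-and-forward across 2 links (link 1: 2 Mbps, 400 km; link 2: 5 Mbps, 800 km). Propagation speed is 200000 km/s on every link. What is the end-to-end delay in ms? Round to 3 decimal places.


Packet = 500 bytes = 4000 bits. Store-and-forward: sum (t_trans + t_prop) per link.
Link 1: t_trans = 4000/(2*10^6) s = 2.0000 ms; t_prop = 400/200000 s = 2.0000 ms; subtotal = 4.0000 ms
Link 2: t_trans = 4000/(5*10^6) s = 0.8000 ms; t_prop = 800/200000 s = 4.0000 ms; subtotal = 4.8000 ms
End-to-end = 4.0000 + 4.8000 = 8.8000 ms -> 8.800 ms (3 dp)

8.800


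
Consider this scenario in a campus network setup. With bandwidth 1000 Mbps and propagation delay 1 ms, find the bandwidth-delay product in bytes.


Given: bandwidth = 1000 Mbps, delay = 1 ms
BDP in bits = 1000 * 10^6 * 1 / 1000
BDP in bits = 1000000
BDP in bytes = 1000000 / 8 = 125000

125000


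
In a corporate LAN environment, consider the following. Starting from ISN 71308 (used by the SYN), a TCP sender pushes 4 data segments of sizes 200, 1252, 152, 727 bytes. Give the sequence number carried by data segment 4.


The SYN occupies sequence number ISN = 71308, so the first data byte is ISN + 1 = 71309.
SEQ of data segment i = (ISN + 1) + sum of payload sizes of segments 1..i-1.
Segment 1: SEQ = 71309, payload = 200 bytes
Segment 2: SEQ = 71509, payload = 1252 bytes
Segment 3: SEQ = 72761, payload = 152 bytes
Segment 4: SEQ = 72913, payload = 727 bytes
SEQ of segment 4 = 71309 + 200 + 1252 + 152 = 72913

72913


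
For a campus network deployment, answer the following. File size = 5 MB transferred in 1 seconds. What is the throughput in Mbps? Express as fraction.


Given: file = 5 MB, time = 1 s
File in Mb = 5 * 8 = 40 Mb
Throughput = 40 / 1 Mbps
Throughput = 40 Mbps

40


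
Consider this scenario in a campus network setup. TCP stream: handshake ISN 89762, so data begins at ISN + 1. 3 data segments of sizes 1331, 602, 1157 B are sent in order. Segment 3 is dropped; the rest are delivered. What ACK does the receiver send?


SYN uses sequence number 89762; first data byte = ISN + 1 = 89763.
Segment 1: SEQ = 89763, len = 1331 B, covers [89763, 91093]
Segment 2: SEQ = 91094, len = 602 B, covers [91094, 91695]
Segment 3: SEQ = 91696, len = 1157 B, covers [91696, 92852] [LOST]
In-order data received: bytes [89763, 91695] (segments 1..2).
Segment 3 missing -> gap begins at byte 91696.
Cumulative ACK = next expected in-order byte = 89763 + 1331 + 602 = 91696

91696


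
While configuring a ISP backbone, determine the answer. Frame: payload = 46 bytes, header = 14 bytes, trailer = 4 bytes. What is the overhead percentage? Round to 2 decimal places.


Given: payload = 46 B, header = 14 B, trailer = 4 B
Overhead bytes = header + trailer = 14 + 4 = 18
Total frame = payload + overhead = 46 + 18 = 64
Overhead % = 18 / 64 * 100 = 28.1250% -> 28.13% (2 dp)

28.13


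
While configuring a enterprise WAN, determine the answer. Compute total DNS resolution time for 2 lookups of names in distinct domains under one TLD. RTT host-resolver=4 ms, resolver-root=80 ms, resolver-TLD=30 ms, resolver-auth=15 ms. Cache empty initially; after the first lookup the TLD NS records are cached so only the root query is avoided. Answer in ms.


Lookup 1 (cold cache): local + root + TLD + auth = 4 + 80 + 30 + 15 = 129 ms
Lookups 2..2 (TLD NS cached -> skip root; new domain -> still ask TLD and auth): local + TLD + auth = 4 + 30 + 15 = 49 ms each
Remaining 1 lookups: 1 * 49 = 49 ms
Total = 129 + 49 = 178 ms

178


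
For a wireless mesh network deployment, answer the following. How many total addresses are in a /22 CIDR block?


Given: CIDR prefix /22
Host bits = 32 - 22 = 10
Total addresses = 2^10 = 1024

1024


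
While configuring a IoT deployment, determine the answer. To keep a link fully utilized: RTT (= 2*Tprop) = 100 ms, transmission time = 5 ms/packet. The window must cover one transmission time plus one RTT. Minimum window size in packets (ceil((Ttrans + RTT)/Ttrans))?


Given: Ttrans = 5 ms, RTT = 100 ms (= 2 * Tprop, Tprop = 50 ms)
Time until first ACK returns = Ttrans + RTT = 5 + 100 = 105 ms
Need W * Ttrans >= Ttrans + RTT  ->  W >= (Ttrans + RTT) / Ttrans
(Ttrans + RTT) / Ttrans = 105 / 5 = 21
W_min = ceil(21) = 21

21


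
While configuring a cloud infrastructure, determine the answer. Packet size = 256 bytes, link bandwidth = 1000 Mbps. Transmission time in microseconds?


Given: packet = 256 bytes, bandwidth = 1000 Mbps
Packet in bits = 256 * 8 = 2048 bits
Bandwidth = 1000 * 10^6 = 1000000000 bps
Time = 2048 / 1000000000 seconds
Time in us = 2048 * 10^6 / 1000000000 = 2.048

2.048


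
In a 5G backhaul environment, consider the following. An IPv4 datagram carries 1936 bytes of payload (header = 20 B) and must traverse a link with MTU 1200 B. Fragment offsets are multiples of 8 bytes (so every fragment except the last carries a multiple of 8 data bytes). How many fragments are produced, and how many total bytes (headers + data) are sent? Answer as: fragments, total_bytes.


Max data per non-final fragment = floor((MTU - header)/8)*8 = floor((1200 - 20)/8)*8 = floor(1180/8)*8 = 1176 B
Final fragment needs no 8-byte alignment: it can carry up to MTU - header = 1180 B
Non-final fragments needed = ceil((payload - 1180) / 1176) = ceil(756/1176) = ceil(0.6429) = 1
Number of fragments = 1 + 1 = 2
Fragment sizes (data): 1 * 1176 B + 760 B (last, 760 <= 1180 OK)
Total bytes sent = payload + n_frags * header = 1936 + 2*20 = 1936 + 40 = 1976 B

2, 1976


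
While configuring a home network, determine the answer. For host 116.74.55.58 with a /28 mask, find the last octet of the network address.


Given: IP = 116.74.55.58, prefix = /28
Subnet mask = 255.255.255.240
Last octet of IP: 58
Last octet of mask: 240
Network last octet = 58 AND 240 = 48

48


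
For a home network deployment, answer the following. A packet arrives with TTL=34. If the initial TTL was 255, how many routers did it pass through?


Given: initial TTL = 255, received TTL = 34
Hops = initial TTL - received TTL
Hops = 255 - 34 = 221

221


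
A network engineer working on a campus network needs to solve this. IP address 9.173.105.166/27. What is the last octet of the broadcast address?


Given: IP = 9.173.105.166, prefix = /27
Host bits = 32 - 27 = 5
Network last octet = 166 AND mask = 160
Host part size = 2^5 - 1 = 31
Broadcast last octet = 160 OR 31 = 191

191


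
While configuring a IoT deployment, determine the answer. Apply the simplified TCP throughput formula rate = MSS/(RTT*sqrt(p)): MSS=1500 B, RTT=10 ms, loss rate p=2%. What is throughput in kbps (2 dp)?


Given: MSS = 1500 bytes, RTT = 10 ms, loss = 2%
RTT in seconds = 10 / 1000 = 0.01
Loss rate = 2% = 0.02
sqrt(loss) = sqrt(0.02) = 0.141421356237
Throughput (bytes/s) = 1500 / (0.01 * 0.141421356237) = 1060660.1718
Throughput (kbps) = 1060660.1718 * 8 / 1000 = 8485.281374 -> 8485.28 kbps (2 dp)

8485.28
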